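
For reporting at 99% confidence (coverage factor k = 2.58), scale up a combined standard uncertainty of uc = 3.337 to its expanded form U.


U = k * uc
U = 2.58 * 3.337
U = 8.6095

8.6095


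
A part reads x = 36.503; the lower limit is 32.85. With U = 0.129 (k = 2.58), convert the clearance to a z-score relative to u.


u = U / k = 0.129 / 2.58 = 0.05
margin = |LSL - x| = |32.85 - 36.503| = 3.653
z = margin / u = 3.653 / 0.05
z = 73.0600

73.0600


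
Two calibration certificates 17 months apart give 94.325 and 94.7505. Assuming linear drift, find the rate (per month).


rate = (v2 - v1) / months
= (94.7505 - 94.325) / 17
= 0.4255 / 17
= 0.0250

0.0250


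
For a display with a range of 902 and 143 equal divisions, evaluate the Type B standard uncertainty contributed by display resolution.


resolution = range / divisions
resolution = 902 / 143 = 6.3076923
u_res = resolution / (2*sqrt(3))
u_res = 6.3076923 / 3.4641016
u_res = 1.8209

1.8209


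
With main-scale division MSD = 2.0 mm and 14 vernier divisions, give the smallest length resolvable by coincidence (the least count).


LC = MSD / n_div
= 2.0 / 14
= 0.1429

0.1429


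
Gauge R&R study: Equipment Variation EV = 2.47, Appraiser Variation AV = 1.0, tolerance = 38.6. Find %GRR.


GRR = sqrt(EV^2 + AV^2) = sqrt(2.47^2 + 1.0^2) = 2.6647514
%GRR = GRR / tol * 100 = 2.6647514 / 38.6 * 100
%GRR = 6.9035

6.9035


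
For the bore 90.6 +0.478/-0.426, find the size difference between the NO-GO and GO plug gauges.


GO = nominal - lower_tol (smallest hole = maximum material condition)
GO = 90.6 - 0.426 = 90.174
NO-GO = nominal + upper_tol (largest hole = least material condition)
NO-GO = 90.6 + 0.478 = 91.078
spread = NO-GO - GO = 91.078 - 90.174 = 0.9040

0.9040


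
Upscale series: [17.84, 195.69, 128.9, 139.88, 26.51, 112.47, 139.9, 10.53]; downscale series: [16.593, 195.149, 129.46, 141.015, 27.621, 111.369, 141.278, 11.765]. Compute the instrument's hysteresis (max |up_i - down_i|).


|17.84 - 16.593| = 1.2470
|195.69 - 195.149| = 0.5410
|128.9 - 129.46| = 0.5600
|139.88 - 141.015| = 1.1350
|26.51 - 27.621| = 1.1110
|112.47 - 111.369| = 1.1010
|139.9 - 141.278| = 1.3780
|10.53 - 11.765| = 1.2350
hysteresis = max(diffs) = 1.3780

1.3780


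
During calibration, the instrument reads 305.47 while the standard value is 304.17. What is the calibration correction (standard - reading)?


Correction = standard - reading
= 304.17 - 305.47
= -1.3000

-1.3000


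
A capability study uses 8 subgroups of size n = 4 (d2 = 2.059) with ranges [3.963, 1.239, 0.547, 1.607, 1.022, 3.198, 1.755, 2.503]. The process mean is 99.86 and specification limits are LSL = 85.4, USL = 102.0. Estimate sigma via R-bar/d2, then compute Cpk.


R_bar = (3.963 + 1.239 + 0.547 + 1.607 + 1.022 + 3.198 + 1.755 + 2.503) / 8 = 1.97925
sigma = R_bar / d2 = 1.97925 / 2.059 = 0.96126761
Cp = (USL - LSL)/(6*sigma) = (102.0 - 85.4)/(6*0.96126761) = 2.8781
Cpu = (102.0 - 99.86)/(3*0.96126761) = 0.7421
Cpl = (99.86 - 85.4)/(3*0.96126761) = 5.0142
Cpk = min(Cpu, Cpl) = 0.7421

0.7421


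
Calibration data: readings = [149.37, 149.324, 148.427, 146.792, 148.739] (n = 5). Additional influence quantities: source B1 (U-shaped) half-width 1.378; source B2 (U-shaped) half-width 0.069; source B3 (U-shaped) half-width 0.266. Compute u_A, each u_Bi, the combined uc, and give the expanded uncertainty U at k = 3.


mean = (149.37 + 149.324 + 148.427 + 146.792 + 148.739) / 5 = 148.5304
s = sqrt(sum((x - mean)^2)/(n-1)) = 1.0501154
u_A = s / sqrt(n) = 1.0501154 / sqrt(5) = 0.46962588
u_B1 = 1.378 / sqrt(2) = 0.97439314
u_B2 = 0.069 / sqrt(2) = 0.048790368
u_B3 = 0.266 / sqrt(2) = 0.1880904
uc = sqrt(0.46962588^2 + 0.97439314^2 + 0.048790368^2 + 0.1880904^2) = 1.0989763
U = k * uc = 3 * 1.0989763
U = 3.2969

3.2969


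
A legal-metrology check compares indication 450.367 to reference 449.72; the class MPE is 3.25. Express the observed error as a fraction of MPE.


e = indication - reference = 450.367 - 449.72 = 0.6470
|e| = 0.6470
ratio = |e| / MPE = 0.6470 / 3.25
ratio = 0.1991

0.1991


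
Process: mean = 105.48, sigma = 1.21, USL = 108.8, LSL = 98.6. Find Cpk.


Cpu = (USL - mean) / (3*sigma) = (108.8 - 105.48) / (3*1.21) = 0.9146
Cpl = (mean - LSL) / (3*sigma) = (105.48 - 98.6) / (3*1.21) = 1.8953
Cpk = min(Cpu, Cpl) = 0.9146

0.9146


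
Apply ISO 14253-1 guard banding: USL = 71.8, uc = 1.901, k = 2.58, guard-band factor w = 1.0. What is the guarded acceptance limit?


U = k * uc = 2.58 * 1.901 = 4.90458
guard band g = w * U = 1.0 * 4.90458 = 4.90458
AL = USL - g = 71.8 - 4.90458
AL = 66.8954

66.8954


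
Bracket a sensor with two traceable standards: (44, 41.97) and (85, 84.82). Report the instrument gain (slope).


slope = (y2 - y1) / (x2 - x1)
= (84.82 - 41.97) / (85 - 44)
= 42.8500 / 41
= 1.0451

1.0451


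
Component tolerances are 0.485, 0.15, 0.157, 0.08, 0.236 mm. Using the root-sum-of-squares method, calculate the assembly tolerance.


RSS = sqrt(0.485^2 + 0.15^2 + 0.157^2 + 0.08^2 + 0.236^2)
= sqrt(0.34447)
= 0.5869

0.5869


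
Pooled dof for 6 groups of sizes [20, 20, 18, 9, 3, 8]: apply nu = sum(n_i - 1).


nu = sum_i (n_i - 1)
nu = ((20 - 1) + (20 - 1) + (18 - 1) + (9 - 1) + (3 - 1) + (8 - 1))
nu = 19 + 19 + 17 + 8 + 2 + 7
nu = 72

72


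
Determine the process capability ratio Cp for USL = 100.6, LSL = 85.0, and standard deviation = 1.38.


Cp = (USL - LSL) / (6 * sigma)
= (100.6 - 85.0) / (6 * 1.38)
= 15.6000 / 8.2800
= 1.8841

1.8841


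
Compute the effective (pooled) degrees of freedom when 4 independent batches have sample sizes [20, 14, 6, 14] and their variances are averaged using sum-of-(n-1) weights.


nu = sum_i (n_i - 1)
nu = ((20 - 1) + (14 - 1) + (6 - 1) + (14 - 1))
nu = 19 + 13 + 5 + 13
nu = 50

50


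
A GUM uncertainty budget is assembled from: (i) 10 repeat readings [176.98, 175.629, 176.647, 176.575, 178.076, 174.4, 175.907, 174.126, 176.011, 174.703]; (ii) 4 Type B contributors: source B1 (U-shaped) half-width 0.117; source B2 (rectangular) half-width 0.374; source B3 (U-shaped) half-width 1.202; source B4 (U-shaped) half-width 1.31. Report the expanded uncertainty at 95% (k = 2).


mean = (176.98 + 175.629 + 176.647 + 176.575 + 178.076 + 174.4 + 175.907 + 174.126 + 176.011 + 174.703) / 10 = 175.9054
s = sqrt(sum((x - mean)^2)/(n-1)) = 1.2396422
u_A = s / sqrt(n) = 1.2396422 / sqrt(10) = 0.39200928
u_B1 = 0.117 / sqrt(2) = 0.082731493
u_B2 = 0.374 / sqrt(3) = 0.215929
u_B3 = 1.202 / sqrt(2) = 0.84994235
u_B4 = 1.31 / sqrt(2) = 0.92630988
uc = sqrt(0.39200928^2 + 0.082731493^2 + 0.215929^2 + 0.84994235^2 + 0.92630988^2) = 1.337009
U = k * uc = 2 * 1.337009
U = 2.6740

2.6740


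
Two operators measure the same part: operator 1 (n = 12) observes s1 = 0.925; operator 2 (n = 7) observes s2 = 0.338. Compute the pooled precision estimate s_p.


s_p = sqrt(((n1-1)*s1^2 + (n2-1)*s2^2) / (n1+n2-2))
numerator = (12-1)*0.925^2 + (7-1)*0.338^2 = 9.411875 + 0.685464 = 10.097339
denominator = 12 + 7 - 2 = 17
s_p^2 = 10.097339 / 17 = 0.59396112
s_p = sqrt(0.59396112) = 0.7707

0.7707


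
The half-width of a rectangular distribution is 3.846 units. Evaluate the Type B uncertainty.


u_B = half_width / sqrt(3)
u_B = 3.846 / 1.7320508
u_B = 2.2205

2.2205


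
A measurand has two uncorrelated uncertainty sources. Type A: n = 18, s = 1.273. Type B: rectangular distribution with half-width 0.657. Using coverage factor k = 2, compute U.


u_A = s / sqrt(n) = 1.273 / sqrt(18) = 0.30004898
u_B = half_width / sqrt(3) = 0.657 / sqrt(3) = 0.37931913
uc = sqrt(u_A^2 + u_B^2) = sqrt(0.30004898^2 + 0.37931913^2) = 0.4836449
U = k * uc = 2 * 0.4836449
U = 0.9673

0.9673


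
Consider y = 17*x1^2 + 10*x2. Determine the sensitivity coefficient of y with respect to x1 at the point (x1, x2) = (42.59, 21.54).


y = 17*x1^2 + 10*x2
dy/dx1 = 2*17*x1
Evaluate at x1 = 42.59: c1 = 34 * 42.59
c1 = 1448.0600

1448.0600


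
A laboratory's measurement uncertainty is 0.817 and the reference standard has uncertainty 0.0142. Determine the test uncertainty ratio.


TUR = u_lab / u_ref
= 0.817 / 0.0142
= 57.5352

57.5352


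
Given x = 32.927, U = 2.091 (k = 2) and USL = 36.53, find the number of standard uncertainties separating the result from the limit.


u = U / k = 2.091 / 2 = 1.0455
margin = |USL - x| = |36.53 - 32.927| = 3.603
z = margin / u = 3.603 / 1.0455
z = 3.4462

3.4462


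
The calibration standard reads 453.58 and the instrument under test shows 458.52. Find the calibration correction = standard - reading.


Correction = standard - reading
= 453.58 - 458.52
= -4.9400

-4.9400


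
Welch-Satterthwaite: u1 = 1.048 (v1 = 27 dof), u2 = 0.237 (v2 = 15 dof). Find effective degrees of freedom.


uc = sqrt(u1^2 + u2^2) = sqrt(1.048^2 + 0.237^2) = 1.0744641
v_eff = uc^4 / (u1^4/v1 + u2^4/v2)
= 1.0744641^4 / (1.048^4/27 + 0.237^4/15)
= 1.3328081 / 0.044887059
v_eff = 29.6925

29.6925


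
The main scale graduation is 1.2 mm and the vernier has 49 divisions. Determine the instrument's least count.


LC = MSD / n_div
= 1.2 / 49
= 0.0245

0.0245


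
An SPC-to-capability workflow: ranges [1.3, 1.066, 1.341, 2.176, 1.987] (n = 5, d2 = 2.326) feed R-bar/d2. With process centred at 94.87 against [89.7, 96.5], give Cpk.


R_bar = (1.3 + 1.066 + 1.341 + 2.176 + 1.987) / 5 = 1.574
sigma = R_bar / d2 = 1.574 / 2.326 = 0.67669819
Cp = (USL - LSL)/(6*sigma) = (96.5 - 89.7)/(6*0.67669819) = 1.6748
Cpu = (96.5 - 94.87)/(3*0.67669819) = 0.8029
Cpl = (94.87 - 89.7)/(3*0.67669819) = 2.5467
Cpk = min(Cpu, Cpl) = 0.8029

0.8029


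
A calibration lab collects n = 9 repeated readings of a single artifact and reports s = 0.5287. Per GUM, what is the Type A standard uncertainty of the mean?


u_A = s / sqrt(n)
u_A = 0.5287 / sqrt(9)
u_A = 0.5287 / 3
u_A = 0.1762

0.1762


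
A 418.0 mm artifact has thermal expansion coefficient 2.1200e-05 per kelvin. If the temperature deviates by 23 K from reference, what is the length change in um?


dL = L * alpha * dT
= 418.0 * 2.1200e-05 * 23
= 0.2038168 mm
dL_um = 0.2038168 * 1000 = 203.8168 um

203.8168


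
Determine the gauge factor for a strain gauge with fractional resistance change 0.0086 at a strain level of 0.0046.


GF = (dR/R) / epsilon
= 0.0086 / 0.0046
= 1.8696

1.8696


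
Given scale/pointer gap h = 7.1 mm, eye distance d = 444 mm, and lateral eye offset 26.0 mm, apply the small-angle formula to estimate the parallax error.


error = h * offset / d
= 7.1 * 26.0 / 444
= 0.4158

0.4158


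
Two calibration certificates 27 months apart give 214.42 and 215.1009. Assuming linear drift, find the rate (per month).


rate = (v2 - v1) / months
= (215.1009 - 214.42) / 27
= 0.6809 / 27
= 0.0252

0.0252


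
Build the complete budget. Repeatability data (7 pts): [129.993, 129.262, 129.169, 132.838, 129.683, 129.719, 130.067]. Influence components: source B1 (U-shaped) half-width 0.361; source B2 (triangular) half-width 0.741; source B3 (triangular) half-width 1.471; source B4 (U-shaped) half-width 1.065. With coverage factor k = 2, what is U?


mean = (129.993 + 129.262 + 129.169 + 132.838 + 129.683 + 129.719 + 130.067) / 7 = 130.1044286
s = sqrt(sum((x - mean)^2)/(n-1)) = 1.2514724
u_A = s / sqrt(n) = 1.2514724 / sqrt(7) = 0.47301211
u_B1 = 0.361 / sqrt(2) = 0.25526555
u_B2 = 0.741 / sqrt(6) = 0.30251198
u_B3 = 1.471 / sqrt(6) = 0.60053324
u_B4 = 1.065 / sqrt(2) = 0.75306872
uc = sqrt(0.47301211^2 + 0.25526555^2 + 0.30251198^2 + 0.60053324^2 + 0.75306872^2) = 1.1437513
U = k * uc = 2 * 1.1437513
U = 2.2875

2.2875


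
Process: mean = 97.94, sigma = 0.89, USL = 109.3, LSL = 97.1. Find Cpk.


Cpu = (USL - mean) / (3*sigma) = (109.3 - 97.94) / (3*0.89) = 4.2547
Cpl = (mean - LSL) / (3*sigma) = (97.94 - 97.1) / (3*0.89) = 0.3146
Cpk = min(Cpu, Cpl) = 0.3146

0.3146


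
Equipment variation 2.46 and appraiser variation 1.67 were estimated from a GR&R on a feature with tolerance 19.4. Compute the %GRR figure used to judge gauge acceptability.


GRR = sqrt(EV^2 + AV^2) = sqrt(2.46^2 + 1.67^2) = 2.9732978
%GRR = GRR / tol * 100 = 2.9732978 / 19.4 * 100
%GRR = 15.3263

15.3263


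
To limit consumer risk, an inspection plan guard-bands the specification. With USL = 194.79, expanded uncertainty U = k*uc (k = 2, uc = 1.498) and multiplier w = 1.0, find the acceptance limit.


U = k * uc = 2 * 1.498 = 2.996
guard band g = w * U = 1.0 * 2.996 = 2.996
AL = USL - g = 194.79 - 2.996
AL = 191.7940

191.7940


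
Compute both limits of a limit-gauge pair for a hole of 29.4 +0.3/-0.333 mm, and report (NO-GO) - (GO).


GO = nominal - lower_tol (smallest hole = maximum material condition)
GO = 29.4 - 0.333 = 29.067
NO-GO = nominal + upper_tol (largest hole = least material condition)
NO-GO = 29.4 + 0.3 = 29.7
spread = NO-GO - GO = 29.7 - 29.067 = 0.6330

0.6330


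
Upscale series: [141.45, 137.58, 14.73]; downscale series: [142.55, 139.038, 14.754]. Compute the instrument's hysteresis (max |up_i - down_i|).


|141.45 - 142.55| = 1.1000
|137.58 - 139.038| = 1.4580
|14.73 - 14.754| = 0.0240
hysteresis = max(diffs) = 1.4580

1.4580


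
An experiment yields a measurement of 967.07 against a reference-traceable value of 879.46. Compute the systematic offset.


Systematic error = measured - true
= 967.07 - 879.46
= 87.6100

87.6100


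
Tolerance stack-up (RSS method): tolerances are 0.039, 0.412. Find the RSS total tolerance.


RSS = sqrt(0.039^2 + 0.412^2)
= sqrt(0.171265)
= 0.4138

0.4138


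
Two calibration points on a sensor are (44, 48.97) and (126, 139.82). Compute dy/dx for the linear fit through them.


slope = (y2 - y1) / (x2 - x1)
= (139.82 - 48.97) / (126 - 44)
= 90.8500 / 82
= 1.1079

1.1079


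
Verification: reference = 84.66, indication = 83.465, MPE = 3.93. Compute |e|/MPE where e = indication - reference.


e = indication - reference = 83.465 - 84.66 = -1.1950
|e| = 1.1950
ratio = |e| / MPE = 1.1950 / 3.93
ratio = 0.3041

0.3041


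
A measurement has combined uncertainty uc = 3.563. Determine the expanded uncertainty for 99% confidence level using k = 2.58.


U = k * uc
U = 2.58 * 3.563
U = 9.1925

9.1925


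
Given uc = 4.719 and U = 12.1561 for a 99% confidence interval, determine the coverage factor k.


k = U / uc
k = 12.1561 / 4.719
k = 2.576

2.576


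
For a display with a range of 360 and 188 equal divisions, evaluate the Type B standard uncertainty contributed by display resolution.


resolution = range / divisions
resolution = 360 / 188 = 1.9148936
u_res = resolution / (2*sqrt(3))
u_res = 1.9148936 / 3.4641016
u_res = 0.5528

0.5528


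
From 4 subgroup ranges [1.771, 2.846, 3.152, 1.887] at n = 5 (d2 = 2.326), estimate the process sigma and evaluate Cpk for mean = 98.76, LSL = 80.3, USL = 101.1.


R_bar = (1.771 + 2.846 + 3.152 + 1.887) / 4 = 2.414
sigma = R_bar / d2 = 2.414 / 2.326 = 1.0378332
Cp = (USL - LSL)/(6*sigma) = (101.1 - 80.3)/(6*1.0378332) = 3.3403
Cpu = (101.1 - 98.76)/(3*1.0378332) = 0.7516
Cpl = (98.76 - 80.3)/(3*1.0378332) = 5.9290
Cpk = min(Cpu, Cpl) = 0.7516

0.7516


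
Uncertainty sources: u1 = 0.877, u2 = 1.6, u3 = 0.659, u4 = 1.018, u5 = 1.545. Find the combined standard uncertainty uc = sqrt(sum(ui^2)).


uc = sqrt(0.877^2 + 1.6^2 + 0.659^2 + 1.018^2 + 1.545^2)
uc = sqrt(7.186759)
uc = 2.6808

2.6808


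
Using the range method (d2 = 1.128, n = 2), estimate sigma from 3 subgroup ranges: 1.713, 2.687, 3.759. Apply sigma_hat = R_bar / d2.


R_bar = (1.713 + 2.687 + 3.759) / 3
R_bar = 8.159 / 3 = 2.7196667
sigma_hat = R_bar / d2 = 2.7196667 / 1.128 = 2.4111

2.4111


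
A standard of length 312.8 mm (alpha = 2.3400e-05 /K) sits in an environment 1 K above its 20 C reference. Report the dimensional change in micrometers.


dL = L * alpha * dT
= 312.8 * 2.3400e-05 * 1
= 0.0073195 mm
dL_um = 0.0073195 * 1000 = 7.3195 um

7.3195


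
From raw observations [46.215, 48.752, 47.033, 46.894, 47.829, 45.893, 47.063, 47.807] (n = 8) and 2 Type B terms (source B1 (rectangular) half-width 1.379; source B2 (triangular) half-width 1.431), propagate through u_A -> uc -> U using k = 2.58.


mean = (46.215 + 48.752 + 47.033 + 46.894 + 47.829 + 45.893 + 47.063 + 47.807) / 8 = 47.18575
s = sqrt(sum((x - mean)^2)/(n-1)) = 0.92504344
u_A = s / sqrt(n) = 0.92504344 / sqrt(8) = 0.32705224
u_B1 = 1.379 / sqrt(3) = 0.79616602
u_B2 = 1.431 / sqrt(6) = 0.5842033
uc = sqrt(0.32705224^2 + 0.79616602^2 + 0.5842033^2) = 1.0402581
U = k * uc = 2.58 * 1.0402581
U = 2.6839

2.6839


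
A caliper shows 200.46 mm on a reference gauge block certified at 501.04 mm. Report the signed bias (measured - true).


Systematic error = measured - true
= 200.46 - 501.04
= -300.5800

-300.5800


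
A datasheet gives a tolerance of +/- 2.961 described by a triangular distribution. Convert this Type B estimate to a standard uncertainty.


u_B = half_width / sqrt(6)
u_B = 2.961 / 2.4494897
u_B = 1.2088

1.2088


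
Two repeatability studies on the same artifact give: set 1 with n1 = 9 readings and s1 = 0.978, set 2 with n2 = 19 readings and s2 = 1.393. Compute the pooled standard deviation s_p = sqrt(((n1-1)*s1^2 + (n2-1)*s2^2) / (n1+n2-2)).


s_p = sqrt(((n1-1)*s1^2 + (n2-1)*s2^2) / (n1+n2-2))
numerator = (9-1)*0.978^2 + (19-1)*1.393^2 = 7.651872 + 34.928082 = 42.579954
denominator = 9 + 19 - 2 = 26
s_p^2 = 42.579954 / 26 = 1.6376905
s_p = sqrt(1.6376905) = 1.2797

1.2797


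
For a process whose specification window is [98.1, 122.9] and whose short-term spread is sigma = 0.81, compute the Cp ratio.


Cp = (USL - LSL) / (6 * sigma)
= (122.9 - 98.1) / (6 * 0.81)
= 24.8000 / 4.8600
= 5.1029

5.1029


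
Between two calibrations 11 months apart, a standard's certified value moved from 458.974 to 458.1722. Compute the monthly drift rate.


rate = (v2 - v1) / months
= (458.1722 - 458.974) / 11
= -0.8018 / 11
= -0.0729

-0.0729


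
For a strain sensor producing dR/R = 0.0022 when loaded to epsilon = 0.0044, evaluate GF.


GF = (dR/R) / epsilon
= 0.0022 / 0.0044
= 0.5000

0.5000


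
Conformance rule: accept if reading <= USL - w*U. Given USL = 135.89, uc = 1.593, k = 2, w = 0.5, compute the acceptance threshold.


U = k * uc = 2 * 1.593 = 3.186
guard band g = w * U = 0.5 * 3.186 = 1.593
AL = USL - g = 135.89 - 1.593
AL = 134.2970

134.2970


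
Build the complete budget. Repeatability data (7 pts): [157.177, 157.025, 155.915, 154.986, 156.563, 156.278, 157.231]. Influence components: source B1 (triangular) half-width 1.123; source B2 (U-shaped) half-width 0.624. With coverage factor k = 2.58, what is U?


mean = (157.177 + 157.025 + 155.915 + 154.986 + 156.563 + 156.278 + 157.231) / 7 = 156.4535714
s = sqrt(sum((x - mean)^2)/(n-1)) = 0.81044224
u_A = s / sqrt(n) = 0.81044224 / sqrt(7) = 0.30631837
u_B1 = 1.123 / sqrt(6) = 0.45846283
u_B2 = 0.624 / sqrt(2) = 0.44123463
uc = sqrt(0.30631837^2 + 0.45846283^2 + 0.44123463^2) = 0.70619198
U = k * uc = 2.58 * 0.70619198
U = 1.8220

1.8220


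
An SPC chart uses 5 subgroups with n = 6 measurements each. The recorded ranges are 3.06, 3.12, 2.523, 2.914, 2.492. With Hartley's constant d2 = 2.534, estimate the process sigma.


R_bar = (3.06 + 3.12 + 2.523 + 2.914 + 2.492) / 5
R_bar = 14.109 / 5 = 2.8218
sigma_hat = R_bar / d2 = 2.8218 / 2.534 = 1.1136

1.1136


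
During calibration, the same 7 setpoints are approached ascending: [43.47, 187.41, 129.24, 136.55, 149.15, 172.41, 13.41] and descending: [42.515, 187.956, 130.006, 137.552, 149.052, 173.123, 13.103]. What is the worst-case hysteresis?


|43.47 - 42.515| = 0.9550
|187.41 - 187.956| = 0.5460
|129.24 - 130.006| = 0.7660
|136.55 - 137.552| = 1.0020
|149.15 - 149.052| = 0.0980
|172.41 - 173.123| = 0.7130
|13.41 - 13.103| = 0.3070
hysteresis = max(diffs) = 1.0020

1.0020


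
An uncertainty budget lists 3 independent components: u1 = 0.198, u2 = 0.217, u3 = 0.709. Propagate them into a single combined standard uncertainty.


uc = sqrt(0.198^2 + 0.217^2 + 0.709^2)
uc = sqrt(0.588974)
uc = 0.7674

0.7674


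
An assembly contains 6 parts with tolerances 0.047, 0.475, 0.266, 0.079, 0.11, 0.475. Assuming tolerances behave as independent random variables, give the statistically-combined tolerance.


RSS = sqrt(0.047^2 + 0.475^2 + 0.266^2 + 0.079^2 + 0.11^2 + 0.475^2)
= sqrt(0.542556)
= 0.7366

0.7366


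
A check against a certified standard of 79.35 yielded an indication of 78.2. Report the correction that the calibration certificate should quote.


Correction = standard - reading
= 79.35 - 78.2
= 1.1500

1.1500


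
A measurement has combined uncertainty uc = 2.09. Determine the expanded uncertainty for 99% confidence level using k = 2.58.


U = k * uc
U = 2.58 * 2.09
U = 5.3922

5.3922


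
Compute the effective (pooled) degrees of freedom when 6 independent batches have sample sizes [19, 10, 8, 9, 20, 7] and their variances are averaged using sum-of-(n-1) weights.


nu = sum_i (n_i - 1)
nu = ((19 - 1) + (10 - 1) + (8 - 1) + (9 - 1) + (20 - 1) + (7 - 1))
nu = 18 + 9 + 7 + 8 + 19 + 6
nu = 67

67


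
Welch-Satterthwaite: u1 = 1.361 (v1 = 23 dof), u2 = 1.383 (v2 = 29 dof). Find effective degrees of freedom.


uc = sqrt(u1^2 + u2^2) = sqrt(1.361^2 + 1.383^2) = 1.9403634
v_eff = uc^4 / (u1^4/v1 + u2^4/v2)
= 1.9403634^4 / (1.361^4/23 + 1.383^4/29)
= 14.175301 / 0.27532897
v_eff = 51.4850

51.4850


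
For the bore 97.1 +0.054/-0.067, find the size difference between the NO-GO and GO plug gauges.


GO = nominal - lower_tol (smallest hole = maximum material condition)
GO = 97.1 - 0.067 = 97.033
NO-GO = nominal + upper_tol (largest hole = least material condition)
NO-GO = 97.1 + 0.054 = 97.154
spread = NO-GO - GO = 97.154 - 97.033 = 0.1210

0.1210


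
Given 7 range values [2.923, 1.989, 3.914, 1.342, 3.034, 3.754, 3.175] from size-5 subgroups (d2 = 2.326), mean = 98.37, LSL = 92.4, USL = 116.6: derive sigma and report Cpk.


R_bar = (2.923 + 1.989 + 3.914 + 1.342 + 3.034 + 3.754 + 3.175) / 7 = 2.8758571
sigma = R_bar / d2 = 2.8758571 / 2.326 = 1.236396
Cp = (USL - LSL)/(6*sigma) = (116.6 - 92.4)/(6*1.236396) = 3.2622
Cpu = (116.6 - 98.37)/(3*1.236396) = 4.9148
Cpl = (98.37 - 92.4)/(3*1.236396) = 1.6095
Cpk = min(Cpu, Cpl) = 1.6095

1.6095


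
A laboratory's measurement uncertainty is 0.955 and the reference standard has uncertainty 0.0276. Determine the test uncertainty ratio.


TUR = u_lab / u_ref
= 0.955 / 0.0276
= 34.6014

34.6014


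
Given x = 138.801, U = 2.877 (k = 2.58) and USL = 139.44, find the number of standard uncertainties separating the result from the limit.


u = U / k = 2.877 / 2.58 = 1.1151163
margin = |USL - x| = |139.44 - 138.801| = 0.639
z = margin / u = 0.639 / 1.1151163
z = 0.5730

0.5730


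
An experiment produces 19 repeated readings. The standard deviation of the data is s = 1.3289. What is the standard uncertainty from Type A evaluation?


u_A = s / sqrt(n)
u_A = 1.3289 / sqrt(19)
u_A = 1.3289 / 4.3588989
u_A = 0.3049

0.3049


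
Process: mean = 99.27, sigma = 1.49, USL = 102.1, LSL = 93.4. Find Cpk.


Cpu = (USL - mean) / (3*sigma) = (102.1 - 99.27) / (3*1.49) = 0.6331
Cpl = (mean - LSL) / (3*sigma) = (99.27 - 93.4) / (3*1.49) = 1.3132
Cpk = min(Cpu, Cpl) = 0.6331

0.6331


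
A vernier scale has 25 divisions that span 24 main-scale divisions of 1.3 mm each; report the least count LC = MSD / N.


LC = MSD / n_div
= 1.3 / 25
= 0.0520

0.0520


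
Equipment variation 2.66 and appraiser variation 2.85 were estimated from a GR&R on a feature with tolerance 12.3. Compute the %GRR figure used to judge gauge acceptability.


GRR = sqrt(EV^2 + AV^2) = sqrt(2.66^2 + 2.85^2) = 3.8984741
%GRR = GRR / tol * 100 = 3.8984741 / 12.3 * 100
%GRR = 31.6949

31.6949


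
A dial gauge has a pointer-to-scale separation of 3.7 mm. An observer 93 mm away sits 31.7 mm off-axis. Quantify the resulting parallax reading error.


error = h * offset / d
= 3.7 * 31.7 / 93
= 1.2612

1.2612


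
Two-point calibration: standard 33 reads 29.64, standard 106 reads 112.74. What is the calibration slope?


slope = (y2 - y1) / (x2 - x1)
= (112.74 - 29.64) / (106 - 33)
= 83.1000 / 73
= 1.1384

1.1384


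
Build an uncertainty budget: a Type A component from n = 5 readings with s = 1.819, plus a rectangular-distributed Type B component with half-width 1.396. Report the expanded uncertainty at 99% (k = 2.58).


u_A = s / sqrt(n) = 1.819 / sqrt(5) = 0.81348153
u_B = half_width / sqrt(3) = 1.396 / sqrt(3) = 0.80598098
uc = sqrt(u_A^2 + u_B^2) = sqrt(0.81348153^2 + 0.80598098^2) = 1.1451452
U = k * uc = 2.58 * 1.1451452
U = 2.9545

2.9545


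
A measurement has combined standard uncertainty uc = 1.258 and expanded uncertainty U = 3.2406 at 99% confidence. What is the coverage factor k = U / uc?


k = U / uc
k = 3.2406 / 1.258
k = 2.576

2.576


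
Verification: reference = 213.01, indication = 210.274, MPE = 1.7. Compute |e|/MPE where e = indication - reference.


e = indication - reference = 210.274 - 213.01 = -2.7360
|e| = 2.7360
ratio = |e| / MPE = 2.7360 / 1.7
ratio = 1.6094

1.6094


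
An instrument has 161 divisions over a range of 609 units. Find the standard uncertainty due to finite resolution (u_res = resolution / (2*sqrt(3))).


resolution = range / divisions
resolution = 609 / 161 = 3.7826087
u_res = resolution / (2*sqrt(3))
u_res = 3.7826087 / 3.4641016
u_res = 1.0919

1.0919


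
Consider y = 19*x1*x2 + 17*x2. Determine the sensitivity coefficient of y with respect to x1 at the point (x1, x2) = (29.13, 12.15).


y = 19*x1*x2 + 17*x2
dy/dx1 = 19*x2
Evaluate at x2 = 12.15: c1 = 19 * 12.15
c1 = 230.8500

230.8500


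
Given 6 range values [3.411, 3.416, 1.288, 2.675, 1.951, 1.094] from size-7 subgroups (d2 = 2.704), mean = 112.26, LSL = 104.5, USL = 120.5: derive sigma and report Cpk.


R_bar = (3.411 + 3.416 + 1.288 + 2.675 + 1.951 + 1.094) / 6 = 2.3058333
sigma = R_bar / d2 = 2.3058333 / 2.704 = 0.852749
Cp = (USL - LSL)/(6*sigma) = (120.5 - 104.5)/(6*0.852749) = 3.1271
Cpu = (120.5 - 112.26)/(3*0.852749) = 3.2210
Cpl = (112.26 - 104.5)/(3*0.852749) = 3.0333
Cpk = min(Cpu, Cpl) = 3.0333

3.0333


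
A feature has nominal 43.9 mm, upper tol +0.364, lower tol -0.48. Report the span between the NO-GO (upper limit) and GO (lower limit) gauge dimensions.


GO = nominal - lower_tol (smallest hole = maximum material condition)
GO = 43.9 - 0.48 = 43.42
NO-GO = nominal + upper_tol (largest hole = least material condition)
NO-GO = 43.9 + 0.364 = 44.264
spread = NO-GO - GO = 44.264 - 43.42 = 0.8440

0.8440


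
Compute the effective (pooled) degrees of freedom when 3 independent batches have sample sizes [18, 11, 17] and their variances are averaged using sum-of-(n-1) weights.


nu = sum_i (n_i - 1)
nu = ((18 - 1) + (11 - 1) + (17 - 1))
nu = 17 + 10 + 16
nu = 43

43


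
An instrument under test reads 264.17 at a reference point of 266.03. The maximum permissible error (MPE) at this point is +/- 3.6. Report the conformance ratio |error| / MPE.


e = indication - reference = 264.17 - 266.03 = -1.8600
|e| = 1.8600
ratio = |e| / MPE = 1.8600 / 3.6
ratio = 0.5167

0.5167


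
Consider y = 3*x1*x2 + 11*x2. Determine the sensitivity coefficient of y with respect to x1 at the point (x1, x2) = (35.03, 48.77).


y = 3*x1*x2 + 11*x2
dy/dx1 = 3*x2
Evaluate at x2 = 48.77: c1 = 3 * 48.77
c1 = 146.3100

146.3100


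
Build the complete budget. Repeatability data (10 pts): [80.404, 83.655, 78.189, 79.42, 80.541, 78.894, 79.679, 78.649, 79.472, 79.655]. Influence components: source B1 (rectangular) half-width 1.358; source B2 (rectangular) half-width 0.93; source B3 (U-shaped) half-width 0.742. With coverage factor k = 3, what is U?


mean = (80.404 + 83.655 + 78.189 + 79.42 + 80.541 + 78.894 + 79.679 + 78.649 + 79.472 + 79.655) / 10 = 79.8558
s = sqrt(sum((x - mean)^2)/(n-1)) = 1.5192247
u_A = s / sqrt(n) = 1.5192247 / sqrt(10) = 0.48042103
u_B1 = 1.358 / sqrt(3) = 0.78404167
u_B2 = 0.93 / sqrt(3) = 0.53693575
u_B3 = 0.742 / sqrt(2) = 0.52467323
uc = sqrt(0.48042103^2 + 0.78404167^2 + 0.53693575^2 + 0.52467323^2) = 1.1870584
U = k * uc = 3 * 1.1870584
U = 3.5612

3.5612


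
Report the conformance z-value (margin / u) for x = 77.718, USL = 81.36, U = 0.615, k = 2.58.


u = U / k = 0.615 / 2.58 = 0.23837209
margin = |USL - x| = |81.36 - 77.718| = 3.642
z = margin / u = 3.642 / 0.23837209
z = 15.2786

15.2786


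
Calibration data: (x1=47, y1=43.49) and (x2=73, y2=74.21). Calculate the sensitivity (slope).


slope = (y2 - y1) / (x2 - x1)
= (74.21 - 43.49) / (73 - 47)
= 30.7200 / 26
= 1.1815

1.1815


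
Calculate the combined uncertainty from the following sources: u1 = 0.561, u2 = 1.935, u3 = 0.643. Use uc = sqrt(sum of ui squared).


uc = sqrt(0.561^2 + 1.935^2 + 0.643^2)
uc = sqrt(4.472395)
uc = 2.1148

2.1148


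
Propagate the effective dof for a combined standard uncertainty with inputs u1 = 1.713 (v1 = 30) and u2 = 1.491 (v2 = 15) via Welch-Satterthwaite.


uc = sqrt(u1^2 + u2^2) = sqrt(1.713^2 + 1.491^2) = 2.271002
v_eff = uc^4 / (u1^4/v1 + u2^4/v2)
= 2.271002^4 / (1.713^4/30 + 1.491^4/15)
= 26.599291 / 0.61648999
v_eff = 43.1463

43.1463


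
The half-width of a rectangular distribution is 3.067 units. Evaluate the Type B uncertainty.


u_B = half_width / sqrt(3)
u_B = 3.067 / 1.7320508
u_B = 1.7707

1.7707


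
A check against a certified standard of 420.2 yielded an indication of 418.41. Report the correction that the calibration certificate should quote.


Correction = standard - reading
= 420.2 - 418.41
= 1.7900

1.7900


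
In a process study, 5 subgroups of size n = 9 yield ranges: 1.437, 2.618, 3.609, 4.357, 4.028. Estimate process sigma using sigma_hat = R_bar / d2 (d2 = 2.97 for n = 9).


R_bar = (1.437 + 2.618 + 3.609 + 4.357 + 4.028) / 5
R_bar = 16.049 / 5 = 3.2098
sigma_hat = R_bar / d2 = 3.2098 / 2.97 = 1.0807

1.0807


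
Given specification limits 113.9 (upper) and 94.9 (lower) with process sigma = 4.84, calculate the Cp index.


Cp = (USL - LSL) / (6 * sigma)
= (113.9 - 94.9) / (6 * 4.84)
= 19.0000 / 29.0400
= 0.6543

0.6543


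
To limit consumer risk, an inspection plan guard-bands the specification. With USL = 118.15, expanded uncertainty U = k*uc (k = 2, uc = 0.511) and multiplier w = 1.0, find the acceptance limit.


U = k * uc = 2 * 0.511 = 1.022
guard band g = w * U = 1.0 * 1.022 = 1.022
AL = USL - g = 118.15 - 1.022
AL = 117.1280

117.1280


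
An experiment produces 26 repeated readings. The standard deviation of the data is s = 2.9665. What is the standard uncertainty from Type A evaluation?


u_A = s / sqrt(n)
u_A = 2.9665 / sqrt(26)
u_A = 2.9665 / 5.0990195
u_A = 0.5818

0.5818


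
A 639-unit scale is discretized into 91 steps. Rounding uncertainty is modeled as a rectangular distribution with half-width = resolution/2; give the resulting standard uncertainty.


resolution = range / divisions
resolution = 639 / 91 = 7.021978
u_res = resolution / (2*sqrt(3))
u_res = 7.021978 / 3.4641016
u_res = 2.0271

2.0271


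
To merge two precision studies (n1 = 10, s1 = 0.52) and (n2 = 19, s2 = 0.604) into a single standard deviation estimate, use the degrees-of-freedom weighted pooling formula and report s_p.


s_p = sqrt(((n1-1)*s1^2 + (n2-1)*s2^2) / (n1+n2-2))
numerator = (10-1)*0.52^2 + (19-1)*0.604^2 = 2.4336 + 6.566688 = 9.000288
denominator = 10 + 19 - 2 = 27
s_p^2 = 9.000288 / 27 = 0.333344
s_p = sqrt(0.333344) = 0.5774

0.5774


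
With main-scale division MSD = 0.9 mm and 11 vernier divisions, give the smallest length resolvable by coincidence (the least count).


LC = MSD / n_div
= 0.9 / 11
= 0.0818

0.0818


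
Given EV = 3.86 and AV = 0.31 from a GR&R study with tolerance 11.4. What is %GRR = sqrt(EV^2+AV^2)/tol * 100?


GRR = sqrt(EV^2 + AV^2) = sqrt(3.86^2 + 0.31^2) = 3.8724282
%GRR = GRR / tol * 100 = 3.8724282 / 11.4 * 100
%GRR = 33.9687

33.9687


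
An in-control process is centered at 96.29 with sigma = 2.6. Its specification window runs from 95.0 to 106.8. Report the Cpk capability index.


Cpu = (USL - mean) / (3*sigma) = (106.8 - 96.29) / (3*2.6) = 1.3474
Cpl = (mean - LSL) / (3*sigma) = (96.29 - 95.0) / (3*2.6) = 0.1654
Cpk = min(Cpu, Cpl) = 0.1654

0.1654


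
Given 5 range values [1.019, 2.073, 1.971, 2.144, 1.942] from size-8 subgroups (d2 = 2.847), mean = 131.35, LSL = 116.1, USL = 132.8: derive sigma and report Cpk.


R_bar = (1.019 + 2.073 + 1.971 + 2.144 + 1.942) / 5 = 1.8298
sigma = R_bar / d2 = 1.8298 / 2.847 = 0.64271163
Cp = (USL - LSL)/(6*sigma) = (132.8 - 116.1)/(6*0.64271163) = 4.3306
Cpu = (132.8 - 131.35)/(3*0.64271163) = 0.7520
Cpl = (131.35 - 116.1)/(3*0.64271163) = 7.9092
Cpk = min(Cpu, Cpl) = 0.7520

0.7520


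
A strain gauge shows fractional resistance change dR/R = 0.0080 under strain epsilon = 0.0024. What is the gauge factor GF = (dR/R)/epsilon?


GF = (dR/R) / epsilon
= 0.0080 / 0.0024
= 3.3333

3.3333


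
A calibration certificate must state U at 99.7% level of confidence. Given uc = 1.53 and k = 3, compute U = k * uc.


U = k * uc
U = 3 * 1.53
U = 4.5900

4.5900


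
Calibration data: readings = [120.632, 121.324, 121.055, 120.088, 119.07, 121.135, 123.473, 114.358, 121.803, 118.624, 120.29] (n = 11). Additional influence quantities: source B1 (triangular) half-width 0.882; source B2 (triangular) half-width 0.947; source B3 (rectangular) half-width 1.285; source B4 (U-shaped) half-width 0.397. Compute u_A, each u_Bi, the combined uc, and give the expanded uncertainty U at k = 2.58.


mean = (120.632 + 121.324 + 121.055 + 120.088 + 119.07 + 121.135 + 123.473 + 114.358 + 121.803 + 118.624 + 120.29) / 11 = 120.1683636
s = sqrt(sum((x - mean)^2)/(n-1)) = 2.3288766
u_A = s / sqrt(n) = 2.3288766 / sqrt(11) = 0.70218272
u_B1 = 0.882 / sqrt(6) = 0.36007499
u_B2 = 0.947 / sqrt(6) = 0.38661113
u_B3 = 1.285 / sqrt(3) = 0.7418951
u_B4 = 0.397 / sqrt(2) = 0.28072139
uc = sqrt(0.70218272^2 + 0.36007499^2 + 0.38661113^2 + 0.7418951^2 + 0.28072139^2) = 1.1838055
U = k * uc = 2.58 * 1.1838055
U = 3.0542

3.0542


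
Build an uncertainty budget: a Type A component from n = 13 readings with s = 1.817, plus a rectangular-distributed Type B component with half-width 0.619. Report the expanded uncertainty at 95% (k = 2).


u_A = s / sqrt(n) = 1.817 / sqrt(13) = 0.50394513
u_B = half_width / sqrt(3) = 0.619 / sqrt(3) = 0.35737982
uc = sqrt(u_A^2 + u_B^2) = sqrt(0.50394513^2 + 0.35737982^2) = 0.61780339
U = k * uc = 2 * 0.61780339
U = 1.2356

1.2356


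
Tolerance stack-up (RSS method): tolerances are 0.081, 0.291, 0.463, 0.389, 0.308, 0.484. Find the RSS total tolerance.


RSS = sqrt(0.081^2 + 0.291^2 + 0.463^2 + 0.389^2 + 0.308^2 + 0.484^2)
= sqrt(0.786052)
= 0.8866

0.8866


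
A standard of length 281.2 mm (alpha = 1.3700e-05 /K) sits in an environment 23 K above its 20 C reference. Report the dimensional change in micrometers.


dL = L * alpha * dT
= 281.2 * 1.3700e-05 * 23
= 0.0886061 mm
dL_um = 0.0886061 * 1000 = 88.6061 um

88.6061


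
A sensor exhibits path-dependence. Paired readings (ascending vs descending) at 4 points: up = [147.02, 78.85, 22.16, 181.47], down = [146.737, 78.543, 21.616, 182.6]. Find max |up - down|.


|147.02 - 146.737| = 0.2830
|78.85 - 78.543| = 0.3070
|22.16 - 21.616| = 0.5440
|181.47 - 182.6| = 1.1300
hysteresis = max(diffs) = 1.1300

1.1300


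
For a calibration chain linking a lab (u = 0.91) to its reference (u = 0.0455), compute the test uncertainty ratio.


TUR = u_lab / u_ref
= 0.91 / 0.0455
= 20.0000

20.0000


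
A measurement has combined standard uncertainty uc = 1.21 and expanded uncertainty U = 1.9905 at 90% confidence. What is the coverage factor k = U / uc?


k = U / uc
k = 1.9905 / 1.21
k = 1.645

1.645


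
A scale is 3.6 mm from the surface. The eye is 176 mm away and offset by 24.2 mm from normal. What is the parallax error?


error = h * offset / d
= 3.6 * 24.2 / 176
= 0.4950

0.4950


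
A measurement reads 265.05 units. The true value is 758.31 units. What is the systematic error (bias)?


Systematic error = measured - true
= 265.05 - 758.31
= -493.2600

-493.2600


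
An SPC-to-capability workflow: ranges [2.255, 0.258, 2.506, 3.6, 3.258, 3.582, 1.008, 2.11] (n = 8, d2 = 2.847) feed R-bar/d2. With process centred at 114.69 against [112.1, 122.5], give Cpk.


R_bar = (2.255 + 0.258 + 2.506 + 3.6 + 3.258 + 3.582 + 1.008 + 2.11) / 8 = 2.322125
sigma = R_bar / d2 = 2.322125 / 2.847 = 0.81563927
Cp = (USL - LSL)/(6*sigma) = (122.5 - 112.1)/(6*0.81563927) = 2.1251
Cpu = (122.5 - 114.69)/(3*0.81563927) = 3.1918
Cpl = (114.69 - 112.1)/(3*0.81563927) = 1.0585
Cpk = min(Cpu, Cpl) = 1.0585

1.0585


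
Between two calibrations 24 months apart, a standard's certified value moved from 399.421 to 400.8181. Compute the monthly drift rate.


rate = (v2 - v1) / months
= (400.8181 - 399.421) / 24
= 1.3971 / 24
= 0.0582

0.0582


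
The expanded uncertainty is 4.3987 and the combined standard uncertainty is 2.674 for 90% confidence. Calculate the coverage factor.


k = U / uc
k = 4.3987 / 2.674
k = 1.645

1.645


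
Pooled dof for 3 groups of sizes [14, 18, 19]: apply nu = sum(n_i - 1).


nu = sum_i (n_i - 1)
nu = ((14 - 1) + (18 - 1) + (19 - 1))
nu = 13 + 17 + 18
nu = 48

48


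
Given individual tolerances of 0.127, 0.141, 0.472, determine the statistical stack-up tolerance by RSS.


RSS = sqrt(0.127^2 + 0.141^2 + 0.472^2)
= sqrt(0.258794)
= 0.5087

0.5087


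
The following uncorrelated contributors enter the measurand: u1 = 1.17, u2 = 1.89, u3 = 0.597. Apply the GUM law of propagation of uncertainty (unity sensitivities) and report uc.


uc = sqrt(1.17^2 + 1.89^2 + 0.597^2)
uc = sqrt(5.297409)
uc = 2.3016

2.3016


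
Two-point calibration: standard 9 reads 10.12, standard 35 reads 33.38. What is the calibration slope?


slope = (y2 - y1) / (x2 - x1)
= (33.38 - 10.12) / (35 - 9)
= 23.2600 / 26
= 0.8946

0.8946


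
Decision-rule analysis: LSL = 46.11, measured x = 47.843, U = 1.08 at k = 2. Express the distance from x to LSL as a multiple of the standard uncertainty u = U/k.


u = U / k = 1.08 / 2 = 0.54
margin = |LSL - x| = |46.11 - 47.843| = 1.733
z = margin / u = 1.733 / 0.54
z = 3.2093

3.2093


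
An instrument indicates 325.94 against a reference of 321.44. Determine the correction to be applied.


Correction = standard - reading
= 321.44 - 325.94
= -4.5000

-4.5000


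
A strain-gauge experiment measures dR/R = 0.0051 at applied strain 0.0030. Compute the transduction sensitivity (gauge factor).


GF = (dR/R) / epsilon
= 0.0051 / 0.0030
= 1.7000

1.7000


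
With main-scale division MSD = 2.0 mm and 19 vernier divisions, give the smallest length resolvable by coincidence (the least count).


LC = MSD / n_div
= 2.0 / 19
= 0.1053

0.1053


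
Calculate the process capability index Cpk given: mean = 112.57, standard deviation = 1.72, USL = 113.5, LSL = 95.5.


Cpu = (USL - mean) / (3*sigma) = (113.5 - 112.57) / (3*1.72) = 0.1802
Cpl = (mean - LSL) / (3*sigma) = (112.57 - 95.5) / (3*1.72) = 3.3081
Cpk = min(Cpu, Cpl) = 0.1802

0.1802


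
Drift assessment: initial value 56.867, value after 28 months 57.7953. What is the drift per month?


rate = (v2 - v1) / months
= (57.7953 - 56.867) / 28
= 0.9283 / 28
= 0.0332

0.0332


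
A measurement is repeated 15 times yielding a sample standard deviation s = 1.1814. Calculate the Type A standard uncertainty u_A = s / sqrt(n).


u_A = s / sqrt(n)
u_A = 1.1814 / sqrt(15)
u_A = 1.1814 / 3.8729833
u_A = 0.3050

0.3050


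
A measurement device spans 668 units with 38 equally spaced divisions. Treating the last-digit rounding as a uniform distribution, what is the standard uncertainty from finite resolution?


resolution = range / divisions
resolution = 668 / 38 = 17.578947
u_res = resolution / (2*sqrt(3))
u_res = 17.578947 / 3.4641016
u_res = 5.0746

5.0746
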